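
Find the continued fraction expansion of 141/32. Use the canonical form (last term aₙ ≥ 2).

141 = 4·32 + 13
32 = 2·13 + 6
13 = 2·6 + 1
6 = 6·1 + 0  (stop)
So 141/32 = [4; 2, 2, 6].

[4; 2, 2, 6]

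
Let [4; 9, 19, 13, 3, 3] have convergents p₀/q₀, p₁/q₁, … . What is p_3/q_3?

9228/2245

Using pₖ = aₖpₖ₋₁ + pₖ₋₂, qₖ = aₖqₖ₋₁ + qₖ₋₂ (with p₋₁=1, p₋₂=0, q₋₁=0, q₋₂=1):
  k=0: a=4, p=4, q=1
  k=1: a=9, p=37, q=9
  k=2: a=19, p=707, q=172
  k=3: a=13, p=9228, q=2245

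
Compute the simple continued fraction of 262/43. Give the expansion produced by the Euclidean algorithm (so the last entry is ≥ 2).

262 = 6×43 + 4
43 = 10×4 + 3
4 = 1×3 + 1
3 = 3×1 + 0  (stop)
So 262/43 = [6; 10, 1, 3].

[6; 10, 1, 3]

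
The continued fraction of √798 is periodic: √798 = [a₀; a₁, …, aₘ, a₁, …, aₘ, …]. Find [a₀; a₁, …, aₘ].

a₀ = ⌊√798⌋ = 28.
With m₀=0, d₀=1 and mₖ₊₁ = dₖaₖ − mₖ, dₖ₊₁ = (n − mₖ₊₁²)/dₖ, aₖ₊₁ = ⌊(a₀+mₖ₊₁)/dₖ₊₁⌋:
  k=1: m=28, d=14, a=4
  k=2: m=28, d=1, a=56
d=1 and a=2a₀=56 at k=2, so the next step gives (m, d) = (28, 14) again — its k=1 value — and the period has length 2.

[28; 4, 56]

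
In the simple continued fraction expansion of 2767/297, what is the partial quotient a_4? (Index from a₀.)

2767 = 9·297 + 94   →  a_0 = 9
297 = 3·94 + 15   →  a_1 = 3
94 = 6·15 + 4   →  a_2 = 6
15 = 3·4 + 3   →  a_3 = 3
4 = 1·3 + 1   →  a_4 = 1

1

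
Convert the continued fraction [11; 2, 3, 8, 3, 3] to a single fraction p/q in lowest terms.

6870/601

Fold from the inside: start with 3/1.
  3 + 1/3 = 10/3
  8 + 3/10 = 83/10
  3 + 10/83 = 259/83
  2 + 83/259 = 601/259
  11 + 259/601 = 6870/601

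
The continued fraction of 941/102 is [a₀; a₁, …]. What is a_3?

941 = 9·102 + 23   →  a_0 = 9
102 = 4·23 + 10   →  a_1 = 4
23 = 2·10 + 3   →  a_2 = 2
10 = 3·3 + 1   →  a_3 = 3

3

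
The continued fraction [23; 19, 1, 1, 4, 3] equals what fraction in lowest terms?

13070/567

Using pₖ = aₖpₖ₋₁ + pₖ₋₂ and qₖ = aₖqₖ₋₁ + qₖ₋₂:
  k=0: a=23, p=23, q=1
  k=1: a=19, p=438, q=19
  k=2: a=1, p=461, q=20
  k=3: a=1, p=899, q=39
  k=4: a=4, p=4057, q=176
  k=5: a=3, p=13070, q=567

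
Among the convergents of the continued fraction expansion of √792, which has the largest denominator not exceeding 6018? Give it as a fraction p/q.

77617/2758

√792 = [28; 7, 56, …] (period length 2).
Convergents:
  p_0/q_0 = 28/1
  p_1/q_1 = 197/7
  p_2/q_2 = 11060/393
  p_3/q_3 = 77617/2758
  p_4/q_4 = 4357612/154841
q_3 = 2758 ≤ 6018 < 154841 = q_4, so the answer is 77617/2758.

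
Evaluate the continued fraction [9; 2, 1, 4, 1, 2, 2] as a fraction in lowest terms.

Fold from the inside: start with 2/1.
  2 + 1/2 = 5/2
  1 + 2/5 = 7/5
  4 + 5/7 = 33/7
  1 + 7/33 = 40/33
  2 + 33/40 = 113/40
  9 + 40/113 = 1057/113

1057/113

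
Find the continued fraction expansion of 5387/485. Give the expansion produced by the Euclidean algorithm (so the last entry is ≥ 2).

5387 = 11×485 + 52
485 = 9×52 + 17
52 = 3×17 + 1
17 = 17×1 + 0  (stop)
So 5387/485 = [11; 9, 3, 17].

[11; 9, 3, 17]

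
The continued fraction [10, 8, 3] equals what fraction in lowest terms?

253/25

Fold from the inside: start with 3/1.
  8 + 1/3 = 25/3
  10 + 3/25 = 253/25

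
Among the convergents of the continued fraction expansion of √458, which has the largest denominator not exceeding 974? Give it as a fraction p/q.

9181/429

√458 = [21; 2, 2, 42, …] (period length 3).
Convergents:
  p_0/q_0 = 21/1
  p_1/q_1 = 43/2
  p_2/q_2 = 107/5
  p_3/q_3 = 4537/212
  p_4/q_4 = 9181/429
  p_5/q_5 = 22899/1070
q_4 = 429 ≤ 974 < 1070 = q_5, so the answer is 9181/429.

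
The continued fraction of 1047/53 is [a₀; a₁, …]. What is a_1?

1047 = 19·53 + 40   →  a_0 = 19
53 = 1·40 + 13   →  a_1 = 1

1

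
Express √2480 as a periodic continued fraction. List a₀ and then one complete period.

[49; 1, 3, 1, 98]

a₀ = ⌊√2480⌋ = 49.
With m₀=0, d₀=1 and mₖ₊₁ = dₖaₖ − mₖ, dₖ₊₁ = (n − mₖ₊₁²)/dₖ, aₖ₊₁ = ⌊(a₀+mₖ₊₁)/dₖ₊₁⌋:
  k=1: m=49, d=79, a=1
  k=2: m=30, d=20, a=3
  k=3: m=30, d=79, a=1
  k=4: m=49, d=1, a=98
d=1 and a=2a₀=98 at k=4, so the next step gives (m, d) = (49, 79) again — its k=1 value — and the period has length 4.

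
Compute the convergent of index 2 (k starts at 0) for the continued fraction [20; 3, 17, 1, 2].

1057/52

Using pₖ = aₖpₖ₋₁ + pₖ₋₂, qₖ = aₖqₖ₋₁ + qₖ₋₂ (with p₋₁=1, p₋₂=0, q₋₁=0, q₋₂=1):
  k=0: a=20, p=20, q=1
  k=1: a=3, p=61, q=3
  k=2: a=17, p=1057, q=52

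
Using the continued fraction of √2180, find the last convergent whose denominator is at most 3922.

√2180 = [46; 1, 2, 4, 2, 1, 92, …] (period length 6).
Convergents:
  p_0/q_0 = 46/1
  p_1/q_1 = 47/1
  p_2/q_2 = 140/3
  p_3/q_3 = 607/13
  p_4/q_4 = 1354/29
  p_5/q_5 = 1961/42
  p_6/q_6 = 181766/3893
  p_7/q_7 = 183727/3935
q_6 = 3893 ≤ 3922 < 3935 = q_7, so the answer is 181766/3893.

181766/3893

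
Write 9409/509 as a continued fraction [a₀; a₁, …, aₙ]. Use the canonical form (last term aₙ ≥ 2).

[18; 2, 16, 2, 7]

9409 = 18*509 + 247
509 = 2*247 + 15
247 = 16*15 + 7
15 = 2*7 + 1
7 = 7*1 + 0  (stop)
So 9409/509 = [18; 2, 16, 2, 7].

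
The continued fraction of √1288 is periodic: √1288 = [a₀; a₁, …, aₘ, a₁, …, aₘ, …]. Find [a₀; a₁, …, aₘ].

a₀ = ⌊√1288⌋ = 35.
With m₀=0, d₀=1 and mₖ₊₁ = dₖaₖ − mₖ, dₖ₊₁ = (n − mₖ₊₁²)/dₖ, aₖ₊₁ = ⌊(a₀+mₖ₊₁)/dₖ₊₁⌋:
  k=1: m=35, d=63, a=1
  k=2: m=28, d=8, a=7
  k=3: m=28, d=63, a=1
  k=4: m=35, d=1, a=70
d=1 and a=2a₀=70 at k=4, so the next step gives (m, d) = (35, 63) again — its k=1 value — and the period has length 4.

[35; 1, 7, 1, 70]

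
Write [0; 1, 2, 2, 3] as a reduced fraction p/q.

Using pₖ = aₖpₖ₋₁ + pₖ₋₂ and qₖ = aₖqₖ₋₁ + qₖ₋₂:
  k=0: a=0, p=0, q=1
  k=1: a=1, p=1, q=1
  k=2: a=2, p=2, q=3
  k=3: a=2, p=5, q=7
  k=4: a=3, p=17, q=24

17/24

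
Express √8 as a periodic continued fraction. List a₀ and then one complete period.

[2; 1, 4]

a₀ = ⌊√8⌋ = 2.
With m₀=0, d₀=1 and mₖ₊₁ = dₖaₖ − mₖ, dₖ₊₁ = (n − mₖ₊₁²)/dₖ, aₖ₊₁ = ⌊(a₀+mₖ₊₁)/dₖ₊₁⌋:
  k=1: m=2, d=4, a=1
  k=2: m=2, d=1, a=4
d=1 and a=2a₀=4 at k=2, so the next step gives (m, d) = (2, 4) again — its k=1 value — and the period has length 2.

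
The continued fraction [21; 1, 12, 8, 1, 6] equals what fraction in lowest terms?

Using pₖ = aₖpₖ₋₁ + pₖ₋₂ and qₖ = aₖqₖ₋₁ + qₖ₋₂:
  k=0: a=21, p=21, q=1
  k=1: a=1, p=22, q=1
  k=2: a=12, p=285, q=13
  k=3: a=8, p=2302, q=105
  k=4: a=1, p=2587, q=118
  k=5: a=6, p=17824, q=813

17824/813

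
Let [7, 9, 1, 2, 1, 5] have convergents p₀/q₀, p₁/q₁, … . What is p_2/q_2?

Using pₖ = aₖpₖ₋₁ + pₖ₋₂, qₖ = aₖqₖ₋₁ + qₖ₋₂ (with p₋₁=1, p₋₂=0, q₋₁=0, q₋₂=1):
  k=0: a=7, p=7, q=1
  k=1: a=9, p=64, q=9
  k=2: a=1, p=71, q=10

71/10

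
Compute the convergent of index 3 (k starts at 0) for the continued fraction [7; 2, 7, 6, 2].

Using pₖ = aₖpₖ₋₁ + pₖ₋₂, qₖ = aₖqₖ₋₁ + qₖ₋₂ (with p₋₁=1, p₋₂=0, q₋₁=0, q₋₂=1):
  k=0: a=7, p=7, q=1
  k=1: a=2, p=15, q=2
  k=2: a=7, p=112, q=15
  k=3: a=6, p=687, q=92

687/92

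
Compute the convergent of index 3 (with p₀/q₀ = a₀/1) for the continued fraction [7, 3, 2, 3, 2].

175/24

Using pₖ = aₖpₖ₋₁ + pₖ₋₂, qₖ = aₖqₖ₋₁ + qₖ₋₂ (with p₋₁=1, p₋₂=0, q₋₁=0, q₋₂=1):
  k=0: a=7, p=7, q=1
  k=1: a=3, p=22, q=3
  k=2: a=2, p=51, q=7
  k=3: a=3, p=175, q=24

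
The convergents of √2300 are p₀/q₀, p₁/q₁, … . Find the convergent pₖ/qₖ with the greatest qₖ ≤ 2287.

109297/2279

√2300 = [47; 1, 22, 1, 94, …] (period length 4).
Convergents:
  p_0/q_0 = 47/1
  p_1/q_1 = 48/1
  p_2/q_2 = 1103/23
  p_3/q_3 = 1151/24
  p_4/q_4 = 109297/2279
  p_5/q_5 = 110448/2303
q_4 = 2279 ≤ 2287 < 2303 = q_5, so the answer is 109297/2279.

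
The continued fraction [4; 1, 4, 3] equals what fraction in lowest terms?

Using pₖ = aₖpₖ₋₁ + pₖ₋₂ and qₖ = aₖqₖ₋₁ + qₖ₋₂:
  k=0: a=4, p=4, q=1
  k=1: a=1, p=5, q=1
  k=2: a=4, p=24, q=5
  k=3: a=3, p=77, q=16

77/16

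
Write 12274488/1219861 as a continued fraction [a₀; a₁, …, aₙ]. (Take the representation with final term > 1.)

[10; 16, 13, 18, 1, 4, 3, 19]

12274488 = 10·1219861 + 75878
1219861 = 16·75878 + 5813
75878 = 13·5813 + 309
5813 = 18·309 + 251
309 = 1·251 + 58
251 = 4·58 + 19
58 = 3·19 + 1
19 = 19·1 + 0  (stop)
So 12274488/1219861 = [10; 16, 13, 18, 1, 4, 3, 19].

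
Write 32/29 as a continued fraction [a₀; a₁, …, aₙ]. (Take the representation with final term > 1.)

[1; 9, 1, 2]

32 = 1*29 + 3
29 = 9*3 + 2
3 = 1*2 + 1
2 = 2*1 + 0  (stop)
So 32/29 = [1; 9, 1, 2].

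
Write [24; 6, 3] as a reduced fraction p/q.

459/19

Using pₖ = aₖpₖ₋₁ + pₖ₋₂ and qₖ = aₖqₖ₋₁ + qₖ₋₂:
  k=0: a=24, p=24, q=1
  k=1: a=6, p=145, q=6
  k=2: a=3, p=459, q=19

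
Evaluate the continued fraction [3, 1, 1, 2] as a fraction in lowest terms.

18/5

Fold from the inside: start with 2/1.
  1 + 1/2 = 3/2
  1 + 2/3 = 5/3
  3 + 3/5 = 18/5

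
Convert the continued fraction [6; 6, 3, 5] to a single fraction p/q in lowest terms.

622/101

Using pₖ = aₖpₖ₋₁ + pₖ₋₂ and qₖ = aₖqₖ₋₁ + qₖ₋₂:
  k=0: a=6, p=6, q=1
  k=1: a=6, p=37, q=6
  k=2: a=3, p=117, q=19
  k=3: a=5, p=622, q=101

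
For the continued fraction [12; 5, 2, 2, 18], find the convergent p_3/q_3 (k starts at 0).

Using pₖ = aₖpₖ₋₁ + pₖ₋₂, qₖ = aₖqₖ₋₁ + qₖ₋₂ (with p₋₁=1, p₋₂=0, q₋₁=0, q₋₂=1):
  k=0: a=12, p=12, q=1
  k=1: a=5, p=61, q=5
  k=2: a=2, p=134, q=11
  k=3: a=2, p=329, q=27

329/27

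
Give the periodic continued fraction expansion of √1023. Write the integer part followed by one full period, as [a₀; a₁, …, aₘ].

[31; 1, 62]

a₀ = ⌊√1023⌋ = 31.
With m₀=0, d₀=1 and mₖ₊₁ = dₖaₖ − mₖ, dₖ₊₁ = (n − mₖ₊₁²)/dₖ, aₖ₊₁ = ⌊(a₀+mₖ₊₁)/dₖ₊₁⌋:
  k=1: m=31, d=62, a=1
  k=2: m=31, d=1, a=62
d=1 and a=2a₀=62 at k=2, so the next step gives (m, d) = (31, 62) again — its k=1 value — and the period has length 2.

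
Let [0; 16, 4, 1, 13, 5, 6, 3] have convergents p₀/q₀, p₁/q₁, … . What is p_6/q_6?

2169/35144

Using pₖ = aₖpₖ₋₁ + pₖ₋₂, qₖ = aₖqₖ₋₁ + qₖ₋₂ (with p₋₁=1, p₋₂=0, q₋₁=0, q₋₂=1):
  k=0: a=0, p=0, q=1
  k=1: a=16, p=1, q=16
  k=2: a=4, p=4, q=65
  k=3: a=1, p=5, q=81
  k=4: a=13, p=69, q=1118
  k=5: a=5, p=350, q=5671
  k=6: a=6, p=2169, q=35144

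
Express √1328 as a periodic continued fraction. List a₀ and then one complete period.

a₀ = ⌊√1328⌋ = 36.
With m₀=0, d₀=1 and mₖ₊₁ = dₖaₖ − mₖ, dₖ₊₁ = (n − mₖ₊₁²)/dₖ, aₖ₊₁ = ⌊(a₀+mₖ₊₁)/dₖ₊₁⌋:
  k=1: m=36, d=32, a=2
  k=2: m=28, d=17, a=3
  k=3: m=23, d=47, a=1
  k=4: m=24, d=16, a=3
  k=5: m=24, d=47, a=1
  k=6: m=23, d=17, a=3
  k=7: m=28, d=32, a=2
  k=8: m=36, d=1, a=72
d=1 and a=2a₀=72 at k=8, so the next step gives (m, d) = (36, 32) again — its k=1 value — and the period has length 8.

[36; 2, 3, 1, 3, 1, 3, 2, 72]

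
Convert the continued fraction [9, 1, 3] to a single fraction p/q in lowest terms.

Fold from the inside: start with 3/1.
  1 + 1/3 = 4/3
  9 + 3/4 = 39/4

39/4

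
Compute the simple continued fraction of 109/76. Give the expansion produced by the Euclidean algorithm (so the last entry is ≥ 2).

[1; 2, 3, 3, 3]

109 = 1×76 + 33
76 = 2×33 + 10
33 = 3×10 + 3
10 = 3×3 + 1
3 = 3×1 + 0  (stop)
So 109/76 = [1; 2, 3, 3, 3].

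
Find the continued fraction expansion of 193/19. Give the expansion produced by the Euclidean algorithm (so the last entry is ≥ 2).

193 = 10*19 + 3
19 = 6*3 + 1
3 = 3*1 + 0  (stop)
So 193/19 = [10; 6, 3].

[10; 6, 3]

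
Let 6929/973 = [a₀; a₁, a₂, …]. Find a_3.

14

6929 = 7·973 + 118   →  a_0 = 7
973 = 8·118 + 29   →  a_1 = 8
118 = 4·29 + 2   →  a_2 = 4
29 = 14·2 + 1   →  a_3 = 14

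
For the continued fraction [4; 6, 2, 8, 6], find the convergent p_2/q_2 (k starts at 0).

Using pₖ = aₖpₖ₋₁ + pₖ₋₂, qₖ = aₖqₖ₋₁ + qₖ₋₂ (with p₋₁=1, p₋₂=0, q₋₁=0, q₋₂=1):
  k=0: a=4, p=4, q=1
  k=1: a=6, p=25, q=6
  k=2: a=2, p=54, q=13

54/13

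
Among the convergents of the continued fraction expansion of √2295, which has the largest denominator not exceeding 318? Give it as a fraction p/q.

√2295 = [47; 1, 9, 1, 1, 1, 9, 1, 94, …] (period length 8).
Convergents:
  p_0/q_0 = 47/1
  p_1/q_1 = 48/1
  p_2/q_2 = 479/10
  p_3/q_3 = 527/11
  p_4/q_4 = 1006/21
  p_5/q_5 = 1533/32
  p_6/q_6 = 14803/309
  p_7/q_7 = 16336/341
q_6 = 309 ≤ 318 < 341 = q_7, so the answer is 14803/309.

14803/309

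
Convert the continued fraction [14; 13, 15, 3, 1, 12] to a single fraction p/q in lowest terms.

Fold from the inside: start with 12/1.
  1 + 1/12 = 13/12
  3 + 12/13 = 51/13
  15 + 13/51 = 778/51
  13 + 51/778 = 10165/778
  14 + 778/10165 = 143088/10165

143088/10165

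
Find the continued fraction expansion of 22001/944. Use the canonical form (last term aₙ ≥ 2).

[23; 3, 3, 1, 3, 19]

22001 = 23·944 + 289
944 = 3·289 + 77
289 = 3·77 + 58
77 = 1·58 + 19
58 = 3·19 + 1
19 = 19·1 + 0  (stop)
So 22001/944 = [23; 3, 3, 1, 3, 19].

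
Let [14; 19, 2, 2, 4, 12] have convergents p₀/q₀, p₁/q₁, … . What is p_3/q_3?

Using pₖ = aₖpₖ₋₁ + pₖ₋₂, qₖ = aₖqₖ₋₁ + qₖ₋₂ (with p₋₁=1, p₋₂=0, q₋₁=0, q₋₂=1):
  k=0: a=14, p=14, q=1
  k=1: a=19, p=267, q=19
  k=2: a=2, p=548, q=39
  k=3: a=2, p=1363, q=97

1363/97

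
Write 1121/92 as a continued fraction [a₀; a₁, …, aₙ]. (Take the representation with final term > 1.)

[12; 5, 2, 2, 3]

1121 = 12*92 + 17
92 = 5*17 + 7
17 = 2*7 + 3
7 = 2*3 + 1
3 = 3*1 + 0  (stop)
So 1121/92 = [12; 5, 2, 2, 3].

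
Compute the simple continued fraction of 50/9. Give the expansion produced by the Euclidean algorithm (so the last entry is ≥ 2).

[5; 1, 1, 4]

50 = 5*9 + 5
9 = 1*5 + 4
5 = 1*4 + 1
4 = 4*1 + 0  (stop)
So 50/9 = [5; 1, 1, 4].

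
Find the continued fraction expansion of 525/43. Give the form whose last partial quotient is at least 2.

525 = 12×43 + 9
43 = 4×9 + 7
9 = 1×7 + 2
7 = 3×2 + 1
2 = 2×1 + 0  (stop)
So 525/43 = [12; 4, 1, 3, 2].

[12; 4, 1, 3, 2]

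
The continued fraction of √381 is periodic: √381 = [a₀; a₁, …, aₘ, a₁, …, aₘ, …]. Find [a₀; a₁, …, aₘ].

[19; 1, 1, 12, 1, 1, 38]

a₀ = ⌊√381⌋ = 19.
With m₀=0, d₀=1 and mₖ₊₁ = dₖaₖ − mₖ, dₖ₊₁ = (n − mₖ₊₁²)/dₖ, aₖ₊₁ = ⌊(a₀+mₖ₊₁)/dₖ₊₁⌋:
  k=1: m=19, d=20, a=1
  k=2: m=1, d=19, a=1
  k=3: m=18, d=3, a=12
  k=4: m=18, d=19, a=1
  k=5: m=1, d=20, a=1
  k=6: m=19, d=1, a=38
d=1 and a=2a₀=38 at k=6, so the next step gives (m, d) = (19, 20) again — its k=1 value — and the period has length 6.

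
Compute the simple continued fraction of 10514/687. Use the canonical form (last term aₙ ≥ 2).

10514 = 15*687 + 209
687 = 3*209 + 60
209 = 3*60 + 29
60 = 2*29 + 2
29 = 14*2 + 1
2 = 2*1 + 0  (stop)
So 10514/687 = [15; 3, 3, 2, 14, 2].

[15; 3, 3, 2, 14, 2]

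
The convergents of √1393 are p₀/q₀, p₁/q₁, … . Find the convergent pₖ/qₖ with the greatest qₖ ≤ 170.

3583/96

√1393 = [37; 3, 10, 3, 74, …] (period length 4).
Convergents:
  p_0/q_0 = 37/1
  p_1/q_1 = 112/3
  p_2/q_2 = 1157/31
  p_3/q_3 = 3583/96
  p_4/q_4 = 266299/7135
q_3 = 96 ≤ 170 < 7135 = q_4, so the answer is 3583/96.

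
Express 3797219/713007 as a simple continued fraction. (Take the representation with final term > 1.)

[5; 3, 14, 9, 14, 16, 8]

3797219 = 5*713007 + 232184
713007 = 3*232184 + 16455
232184 = 14*16455 + 1814
16455 = 9*1814 + 129
1814 = 14*129 + 8
129 = 16*8 + 1
8 = 8*1 + 0  (stop)
So 3797219/713007 = [5; 3, 14, 9, 14, 16, 8].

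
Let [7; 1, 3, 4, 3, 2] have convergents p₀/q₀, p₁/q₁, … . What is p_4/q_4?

427/55

Using pₖ = aₖpₖ₋₁ + pₖ₋₂, qₖ = aₖqₖ₋₁ + qₖ₋₂ (with p₋₁=1, p₋₂=0, q₋₁=0, q₋₂=1):
  k=0: a=7, p=7, q=1
  k=1: a=1, p=8, q=1
  k=2: a=3, p=31, q=4
  k=3: a=4, p=132, q=17
  k=4: a=3, p=427, q=55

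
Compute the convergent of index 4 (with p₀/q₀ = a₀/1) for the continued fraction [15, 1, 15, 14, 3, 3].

11013/691

Using pₖ = aₖpₖ₋₁ + pₖ₋₂, qₖ = aₖqₖ₋₁ + qₖ₋₂ (with p₋₁=1, p₋₂=0, q₋₁=0, q₋₂=1):
  k=0: a=15, p=15, q=1
  k=1: a=1, p=16, q=1
  k=2: a=15, p=255, q=16
  k=3: a=14, p=3586, q=225
  k=4: a=3, p=11013, q=691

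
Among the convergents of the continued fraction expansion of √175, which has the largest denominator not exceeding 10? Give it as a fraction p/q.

119/9

√175 = [13; 4, 2, 1, 2, 4, 26, …] (period length 6).
Convergents:
  p_0/q_0 = 13/1
  p_1/q_1 = 53/4
  p_2/q_2 = 119/9
  p_3/q_3 = 172/13
q_2 = 9 ≤ 10 < 13 = q_3, so the answer is 119/9.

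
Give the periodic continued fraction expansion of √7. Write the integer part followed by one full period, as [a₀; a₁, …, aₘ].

[2; 1, 1, 1, 4]

a₀ = ⌊√7⌋ = 2.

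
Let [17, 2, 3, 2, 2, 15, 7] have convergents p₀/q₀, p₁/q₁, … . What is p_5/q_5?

Using pₖ = aₖpₖ₋₁ + pₖ₋₂, qₖ = aₖqₖ₋₁ + qₖ₋₂ (with p₋₁=1, p₋₂=0, q₋₁=0, q₋₂=1):
  k=0: a=17, p=17, q=1
  k=1: a=2, p=35, q=2
  k=2: a=3, p=122, q=7
  k=3: a=2, p=279, q=16
  k=4: a=2, p=680, q=39
  k=5: a=15, p=10479, q=601

10479/601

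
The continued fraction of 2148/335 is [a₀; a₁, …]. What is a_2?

2148 = 6·335 + 138   →  a_0 = 6
335 = 2·138 + 59   →  a_1 = 2
138 = 2·59 + 20   →  a_2 = 2

2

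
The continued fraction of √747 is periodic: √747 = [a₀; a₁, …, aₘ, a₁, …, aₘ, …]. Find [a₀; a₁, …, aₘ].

a₀ = ⌊√747⌋ = 27.
With m₀=0, d₀=1 and mₖ₊₁ = dₖaₖ − mₖ, dₖ₊₁ = (n − mₖ₊₁²)/dₖ, aₖ₊₁ = ⌊(a₀+mₖ₊₁)/dₖ₊₁⌋:
  k=1: m=27, d=18, a=3
  k=2: m=27, d=1, a=54
d=1 and a=2a₀=54 at k=2, so the next step gives (m, d) = (27, 18) again — its k=1 value — and the period has length 2.

[27; 3, 54]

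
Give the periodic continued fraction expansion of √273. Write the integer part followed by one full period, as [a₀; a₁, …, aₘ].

a₀ = ⌊√273⌋ = 16.
With m₀=0, d₀=1 and mₖ₊₁ = dₖaₖ − mₖ, dₖ₊₁ = (n − mₖ₊₁²)/dₖ, aₖ₊₁ = ⌊(a₀+mₖ₊₁)/dₖ₊₁⌋:
  k=1: m=16, d=17, a=1
  k=2: m=1, d=16, a=1
  k=3: m=15, d=3, a=10
  k=4: m=15, d=16, a=1
  k=5: m=1, d=17, a=1
  k=6: m=16, d=1, a=32
d=1 and a=2a₀=32 at k=6, so the next step gives (m, d) = (16, 17) again — its k=1 value — and the period has length 6.

[16; 1, 1, 10, 1, 1, 32]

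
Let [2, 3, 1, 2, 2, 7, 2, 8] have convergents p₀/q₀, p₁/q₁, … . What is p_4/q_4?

Using pₖ = aₖpₖ₋₁ + pₖ₋₂, qₖ = aₖqₖ₋₁ + qₖ₋₂ (with p₋₁=1, p₋₂=0, q₋₁=0, q₋₂=1):
  k=0: a=2, p=2, q=1
  k=1: a=3, p=7, q=3
  k=2: a=1, p=9, q=4
  k=3: a=2, p=25, q=11
  k=4: a=2, p=59, q=26

59/26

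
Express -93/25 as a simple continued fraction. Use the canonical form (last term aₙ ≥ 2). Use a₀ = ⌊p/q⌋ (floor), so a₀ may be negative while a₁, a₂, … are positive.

-93 = -4×25 + 7
25 = 3×7 + 4
7 = 1×4 + 3
4 = 1×3 + 1
3 = 3×1 + 0  (stop)
So -93/25 = [-4; 3, 1, 1, 3].

[-4; 3, 1, 1, 3]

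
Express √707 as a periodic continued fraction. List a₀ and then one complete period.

[26; 1, 1, 2, 3, 2, 1, 1, 52]

a₀ = ⌊√707⌋ = 26.
With m₀=0, d₀=1 and mₖ₊₁ = dₖaₖ − mₖ, dₖ₊₁ = (n − mₖ₊₁²)/dₖ, aₖ₊₁ = ⌊(a₀+mₖ₊₁)/dₖ₊₁⌋:
  k=1: m=26, d=31, a=1
  k=2: m=5, d=22, a=1
  k=3: m=17, d=19, a=2
  k=4: m=21, d=14, a=3
  k=5: m=21, d=19, a=2
  k=6: m=17, d=22, a=1
  k=7: m=5, d=31, a=1
  k=8: m=26, d=1, a=52
d=1 and a=2a₀=52 at k=8, so the next step gives (m, d) = (26, 31) again — its k=1 value — and the period has length 8.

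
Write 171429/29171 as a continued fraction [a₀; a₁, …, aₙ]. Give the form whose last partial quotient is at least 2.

[5; 1, 7, 9, 9, 2, 2, 8]

171429 = 5·29171 + 25574
29171 = 1·25574 + 3597
25574 = 7·3597 + 395
3597 = 9·395 + 42
395 = 9·42 + 17
42 = 2·17 + 8
17 = 2·8 + 1
8 = 8·1 + 0  (stop)
So 171429/29171 = [5; 1, 7, 9, 9, 2, 2, 8].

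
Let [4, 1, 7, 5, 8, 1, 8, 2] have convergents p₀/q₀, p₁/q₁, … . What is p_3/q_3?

200/41

Using pₖ = aₖpₖ₋₁ + pₖ₋₂, qₖ = aₖqₖ₋₁ + qₖ₋₂ (with p₋₁=1, p₋₂=0, q₋₁=0, q₋₂=1):
  k=0: a=4, p=4, q=1
  k=1: a=1, p=5, q=1
  k=2: a=7, p=39, q=8
  k=3: a=5, p=200, q=41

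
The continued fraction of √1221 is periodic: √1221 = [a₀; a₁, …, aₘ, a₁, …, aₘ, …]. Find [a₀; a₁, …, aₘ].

[34; 1, 16, 2, 16, 1, 68]

a₀ = ⌊√1221⌋ = 34.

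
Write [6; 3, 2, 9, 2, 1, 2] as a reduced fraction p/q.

3452/549

Fold from the inside: start with 2/1.
  1 + 1/2 = 3/2
  2 + 2/3 = 8/3
  9 + 3/8 = 75/8
  2 + 8/75 = 158/75
  3 + 75/158 = 549/158
  6 + 158/549 = 3452/549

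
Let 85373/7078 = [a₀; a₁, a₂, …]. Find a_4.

3

85373 = 12·7078 + 437   →  a_0 = 12
7078 = 16·437 + 86   →  a_1 = 16
437 = 5·86 + 7   →  a_2 = 5
86 = 12·7 + 2   →  a_3 = 12
7 = 3·2 + 1   →  a_4 = 3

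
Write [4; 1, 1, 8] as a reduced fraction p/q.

77/17

Using pₖ = aₖpₖ₋₁ + pₖ₋₂ and qₖ = aₖqₖ₋₁ + qₖ₋₂:
  k=0: a=4, p=4, q=1
  k=1: a=1, p=5, q=1
  k=2: a=1, p=9, q=2
  k=3: a=8, p=77, q=17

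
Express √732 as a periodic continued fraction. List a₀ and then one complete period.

[27; 18, 54]

a₀ = ⌊√732⌋ = 27.
With m₀=0, d₀=1 and mₖ₊₁ = dₖaₖ − mₖ, dₖ₊₁ = (n − mₖ₊₁²)/dₖ, aₖ₊₁ = ⌊(a₀+mₖ₊₁)/dₖ₊₁⌋:
  k=1: m=27, d=3, a=18
  k=2: m=27, d=1, a=54
d=1 and a=2a₀=54 at k=2, so the next step gives (m, d) = (27, 3) again — its k=1 value — and the period has length 2.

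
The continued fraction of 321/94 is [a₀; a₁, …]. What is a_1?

321 = 3·94 + 39   →  a_0 = 3
94 = 2·39 + 16   →  a_1 = 2

2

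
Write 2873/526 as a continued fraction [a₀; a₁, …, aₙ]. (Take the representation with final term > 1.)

[5; 2, 6, 13, 3]

2873 = 5×526 + 243
526 = 2×243 + 40
243 = 6×40 + 3
40 = 13×3 + 1
3 = 3×1 + 0  (stop)
So 2873/526 = [5; 2, 6, 13, 3].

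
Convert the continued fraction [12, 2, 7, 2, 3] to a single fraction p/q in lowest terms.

1384/111

Using pₖ = aₖpₖ₋₁ + pₖ₋₂ and qₖ = aₖqₖ₋₁ + qₖ₋₂:
  k=0: a=12, p=12, q=1
  k=1: a=2, p=25, q=2
  k=2: a=7, p=187, q=15
  k=3: a=2, p=399, q=32
  k=4: a=3, p=1384, q=111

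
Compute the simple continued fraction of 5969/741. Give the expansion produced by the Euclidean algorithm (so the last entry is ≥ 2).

5969 = 8*741 + 41
741 = 18*41 + 3
41 = 13*3 + 2
3 = 1*2 + 1
2 = 2*1 + 0  (stop)
So 5969/741 = [8; 18, 13, 1, 2].

[8; 18, 13, 1, 2]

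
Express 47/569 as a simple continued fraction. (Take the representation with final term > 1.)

[0; 12, 9, 2, 2]

47 = 0·569 + 47
569 = 12·47 + 5
47 = 9·5 + 2
5 = 2·2 + 1
2 = 2·1 + 0  (stop)
So 47/569 = [0; 12, 9, 2, 2].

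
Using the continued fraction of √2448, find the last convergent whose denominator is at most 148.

2177/44

√2448 = [49; 2, 10, 2, 98, …] (period length 4).
Convergents:
  p_0/q_0 = 49/1
  p_1/q_1 = 99/2
  p_2/q_2 = 1039/21
  p_3/q_3 = 2177/44
  p_4/q_4 = 214385/4333
q_3 = 44 ≤ 148 < 4333 = q_4, so the answer is 2177/44.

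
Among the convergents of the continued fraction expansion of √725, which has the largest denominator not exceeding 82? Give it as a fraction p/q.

√725 = [26; 1, 12, 2, 12, 1, 52, …] (period length 6).
Convergents:
  p_0/q_0 = 26/1
  p_1/q_1 = 27/1
  p_2/q_2 = 350/13
  p_3/q_3 = 727/27
  p_4/q_4 = 9074/337
q_3 = 27 ≤ 82 < 337 = q_4, so the answer is 727/27.

727/27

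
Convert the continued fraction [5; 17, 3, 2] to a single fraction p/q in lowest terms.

612/121

Fold from the inside: start with 2/1.
  3 + 1/2 = 7/2
  17 + 2/7 = 121/7
  5 + 7/121 = 612/121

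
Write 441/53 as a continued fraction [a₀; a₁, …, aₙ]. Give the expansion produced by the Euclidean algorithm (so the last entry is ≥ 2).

[8; 3, 8, 2]

441 = 8·53 + 17
53 = 3·17 + 2
17 = 8·2 + 1
2 = 2·1 + 0  (stop)
So 441/53 = [8; 3, 8, 2].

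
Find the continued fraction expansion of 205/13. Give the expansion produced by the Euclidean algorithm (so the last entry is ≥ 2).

[15; 1, 3, 3]

205 = 15*13 + 10
13 = 1*10 + 3
10 = 3*3 + 1
3 = 3*1 + 0  (stop)
So 205/13 = [15; 1, 3, 3].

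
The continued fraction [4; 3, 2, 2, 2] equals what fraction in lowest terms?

176/41

Using pₖ = aₖpₖ₋₁ + pₖ₋₂ and qₖ = aₖqₖ₋₁ + qₖ₋₂:
  k=0: a=4, p=4, q=1
  k=1: a=3, p=13, q=3
  k=2: a=2, p=30, q=7
  k=3: a=2, p=73, q=17
  k=4: a=2, p=176, q=41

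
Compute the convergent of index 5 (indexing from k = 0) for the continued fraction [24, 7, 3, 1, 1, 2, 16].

Using pₖ = aₖpₖ₋₁ + pₖ₋₂, qₖ = aₖqₖ₋₁ + qₖ₋₂ (with p₋₁=1, p₋₂=0, q₋₁=0, q₋₂=1):
  k=0: a=24, p=24, q=1
  k=1: a=7, p=169, q=7
  k=2: a=3, p=531, q=22
  k=3: a=1, p=700, q=29
  k=4: a=1, p=1231, q=51
  k=5: a=2, p=3162, q=131

3162/131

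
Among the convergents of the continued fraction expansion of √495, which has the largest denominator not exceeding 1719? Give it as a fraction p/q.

√495 = [22; 4, 44, …] (period length 2).
Convergents:
  p_0/q_0 = 22/1
  p_1/q_1 = 89/4
  p_2/q_2 = 3938/177
  p_3/q_3 = 15841/712
  p_4/q_4 = 700942/31505
q_3 = 712 ≤ 1719 < 31505 = q_4, so the answer is 15841/712.

15841/712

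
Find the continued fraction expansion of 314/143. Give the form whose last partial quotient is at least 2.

[2; 5, 9, 3]

314 = 2*143 + 28
143 = 5*28 + 3
28 = 9*3 + 1
3 = 3*1 + 0  (stop)
So 314/143 = [2; 5, 9, 3].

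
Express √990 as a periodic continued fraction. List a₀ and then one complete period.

a₀ = ⌊√990⌋ = 31.
With m₀=0, d₀=1 and mₖ₊₁ = dₖaₖ − mₖ, dₖ₊₁ = (n − mₖ₊₁²)/dₖ, aₖ₊₁ = ⌊(a₀+mₖ₊₁)/dₖ₊₁⌋:
  k=1: m=31, d=29, a=2
  k=2: m=27, d=9, a=6
  k=3: m=27, d=29, a=2
  k=4: m=31, d=1, a=62
d=1 and a=2a₀=62 at k=4, so the next step gives (m, d) = (31, 29) again — its k=1 value — and the period has length 4.

[31; 2, 6, 2, 62]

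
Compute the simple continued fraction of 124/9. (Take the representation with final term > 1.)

124 = 13×9 + 7
9 = 1×7 + 2
7 = 3×2 + 1
2 = 2×1 + 0  (stop)
So 124/9 = [13; 1, 3, 2].

[13; 1, 3, 2]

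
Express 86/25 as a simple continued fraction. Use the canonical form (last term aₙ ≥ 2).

[3; 2, 3, 1, 2]

86 = 3×25 + 11
25 = 2×11 + 3
11 = 3×3 + 2
3 = 1×2 + 1
2 = 2×1 + 0  (stop)
So 86/25 = [3; 2, 3, 1, 2].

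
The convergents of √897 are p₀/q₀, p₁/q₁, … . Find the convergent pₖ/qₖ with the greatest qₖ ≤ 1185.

√897 = [29; 1, 18, 1, 58, …] (period length 4).
Convergents:
  p_0/q_0 = 29/1
  p_1/q_1 = 30/1
  p_2/q_2 = 569/19
  p_3/q_3 = 599/20
  p_4/q_4 = 35311/1179
  p_5/q_5 = 35910/1199
q_4 = 1179 ≤ 1185 < 1199 = q_5, so the answer is 35311/1179.

35311/1179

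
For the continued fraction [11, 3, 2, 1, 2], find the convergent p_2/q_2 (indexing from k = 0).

79/7

Using pₖ = aₖpₖ₋₁ + pₖ₋₂, qₖ = aₖqₖ₋₁ + qₖ₋₂ (with p₋₁=1, p₋₂=0, q₋₁=0, q₋₂=1):
  k=0: a=11, p=11, q=1
  k=1: a=3, p=34, q=3
  k=2: a=2, p=79, q=7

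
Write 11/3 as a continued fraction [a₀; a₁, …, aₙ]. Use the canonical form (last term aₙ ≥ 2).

11 = 3·3 + 2
3 = 1·2 + 1
2 = 2·1 + 0  (stop)
So 11/3 = [3; 1, 2].

[3; 1, 2]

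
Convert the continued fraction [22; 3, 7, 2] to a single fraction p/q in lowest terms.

Using pₖ = aₖpₖ₋₁ + pₖ₋₂ and qₖ = aₖqₖ₋₁ + qₖ₋₂:
  k=0: a=22, p=22, q=1
  k=1: a=3, p=67, q=3
  k=2: a=7, p=491, q=22
  k=3: a=2, p=1049, q=47

1049/47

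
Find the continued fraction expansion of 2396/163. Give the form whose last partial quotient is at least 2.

2396 = 14*163 + 114
163 = 1*114 + 49
114 = 2*49 + 16
49 = 3*16 + 1
16 = 16*1 + 0  (stop)
So 2396/163 = [14; 1, 2, 3, 16].

[14; 1, 2, 3, 16]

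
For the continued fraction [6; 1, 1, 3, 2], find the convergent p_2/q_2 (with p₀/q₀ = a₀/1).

13/2

Using pₖ = aₖpₖ₋₁ + pₖ₋₂, qₖ = aₖqₖ₋₁ + qₖ₋₂ (with p₋₁=1, p₋₂=0, q₋₁=0, q₋₂=1):
  k=0: a=6, p=6, q=1
  k=1: a=1, p=7, q=1
  k=2: a=1, p=13, q=2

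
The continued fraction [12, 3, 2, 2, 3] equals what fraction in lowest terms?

Fold from the inside: start with 3/1.
  2 + 1/3 = 7/3
  2 + 3/7 = 17/7
  3 + 7/17 = 58/17
  12 + 17/58 = 713/58

713/58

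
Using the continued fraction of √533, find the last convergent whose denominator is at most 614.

6118/265

√533 = [23; 11, 1, 1, 11, 46, …] (period length 5).
Convergents:
  p_0/q_0 = 23/1
  p_1/q_1 = 254/11
  p_2/q_2 = 277/12
  p_3/q_3 = 531/23
  p_4/q_4 = 6118/265
  p_5/q_5 = 281959/12213
q_4 = 265 ≤ 614 < 12213 = q_5, so the answer is 6118/265.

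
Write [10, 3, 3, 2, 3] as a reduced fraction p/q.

Using pₖ = aₖpₖ₋₁ + pₖ₋₂ and qₖ = aₖqₖ₋₁ + qₖ₋₂:
  k=0: a=10, p=10, q=1
  k=1: a=3, p=31, q=3
  k=2: a=3, p=103, q=10
  k=3: a=2, p=237, q=23
  k=4: a=3, p=814, q=79

814/79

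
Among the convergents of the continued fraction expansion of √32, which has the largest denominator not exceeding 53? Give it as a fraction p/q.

√32 = [5; 1, 1, 1, 10, …] (period length 4).
Convergents:
  p_0/q_0 = 5/1
  p_1/q_1 = 6/1
  p_2/q_2 = 11/2
  p_3/q_3 = 17/3
  p_4/q_4 = 181/32
  p_5/q_5 = 198/35
  p_6/q_6 = 379/67
q_5 = 35 ≤ 53 < 67 = q_6, so the answer is 198/35.

198/35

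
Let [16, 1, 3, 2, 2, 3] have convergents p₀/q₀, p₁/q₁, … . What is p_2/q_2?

67/4

Using pₖ = aₖpₖ₋₁ + pₖ₋₂, qₖ = aₖqₖ₋₁ + qₖ₋₂ (with p₋₁=1, p₋₂=0, q₋₁=0, q₋₂=1):
  k=0: a=16, p=16, q=1
  k=1: a=1, p=17, q=1
  k=2: a=3, p=67, q=4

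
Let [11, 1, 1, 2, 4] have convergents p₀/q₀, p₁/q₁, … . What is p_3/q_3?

Using pₖ = aₖpₖ₋₁ + pₖ₋₂, qₖ = aₖqₖ₋₁ + qₖ₋₂ (with p₋₁=1, p₋₂=0, q₋₁=0, q₋₂=1):
  k=0: a=11, p=11, q=1
  k=1: a=1, p=12, q=1
  k=2: a=1, p=23, q=2
  k=3: a=2, p=58, q=5

58/5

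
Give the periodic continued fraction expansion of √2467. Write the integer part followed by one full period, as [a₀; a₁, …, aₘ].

[49; 1, 2, 49, 2, 1, 98]

a₀ = ⌊√2467⌋ = 49.
With m₀=0, d₀=1 and mₖ₊₁ = dₖaₖ − mₖ, dₖ₊₁ = (n − mₖ₊₁²)/dₖ, aₖ₊₁ = ⌊(a₀+mₖ₊₁)/dₖ₊₁⌋:
  k=1: m=49, d=66, a=1
  k=2: m=17, d=33, a=2
  k=3: m=49, d=2, a=49
  k=4: m=49, d=33, a=2
  k=5: m=17, d=66, a=1
  k=6: m=49, d=1, a=98
d=1 and a=2a₀=98 at k=6, so the next step gives (m, d) = (49, 66) again — its k=1 value — and the period has length 6.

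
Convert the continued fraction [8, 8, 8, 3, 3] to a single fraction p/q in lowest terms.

Fold from the inside: start with 3/1.
  3 + 1/3 = 10/3
  8 + 3/10 = 83/10
  8 + 10/83 = 674/83
  8 + 83/674 = 5475/674

5475/674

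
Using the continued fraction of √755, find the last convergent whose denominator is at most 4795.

65863/2397

√755 = [27; 2, 10, 2, 54, …] (period length 4).
Convergents:
  p_0/q_0 = 27/1
  p_1/q_1 = 55/2
  p_2/q_2 = 577/21
  p_3/q_3 = 1209/44
  p_4/q_4 = 65863/2397
  p_5/q_5 = 132935/4838
q_4 = 2397 ≤ 4795 < 4838 = q_5, so the answer is 65863/2397.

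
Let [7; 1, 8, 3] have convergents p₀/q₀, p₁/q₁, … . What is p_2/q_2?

71/9

Using pₖ = aₖpₖ₋₁ + pₖ₋₂, qₖ = aₖqₖ₋₁ + qₖ₋₂ (with p₋₁=1, p₋₂=0, q₋₁=0, q₋₂=1):
  k=0: a=7, p=7, q=1
  k=1: a=1, p=8, q=1
  k=2: a=8, p=71, q=9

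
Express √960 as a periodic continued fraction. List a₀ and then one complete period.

a₀ = ⌊√960⌋ = 30.
With m₀=0, d₀=1 and mₖ₊₁ = dₖaₖ − mₖ, dₖ₊₁ = (n − mₖ₊₁²)/dₖ, aₖ₊₁ = ⌊(a₀+mₖ₊₁)/dₖ₊₁⌋:
  k=1: m=30, d=60, a=1
  k=2: m=30, d=1, a=60
d=1 and a=2a₀=60 at k=2, so the next step gives (m, d) = (30, 60) again — its k=1 value — and the period has length 2.

[30; 1, 60]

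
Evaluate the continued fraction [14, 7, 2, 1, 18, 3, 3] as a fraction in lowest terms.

59033/4176

Using pₖ = aₖpₖ₋₁ + pₖ₋₂ and qₖ = aₖqₖ₋₁ + qₖ₋₂:
  k=0: a=14, p=14, q=1
  k=1: a=7, p=99, q=7
  k=2: a=2, p=212, q=15
  k=3: a=1, p=311, q=22
  k=4: a=18, p=5810, q=411
  k=5: a=3, p=17741, q=1255
  k=6: a=3, p=59033, q=4176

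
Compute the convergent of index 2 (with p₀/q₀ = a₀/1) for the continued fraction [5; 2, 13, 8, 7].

Using pₖ = aₖpₖ₋₁ + pₖ₋₂, qₖ = aₖqₖ₋₁ + qₖ₋₂ (with p₋₁=1, p₋₂=0, q₋₁=0, q₋₂=1):
  k=0: a=5, p=5, q=1
  k=1: a=2, p=11, q=2
  k=2: a=13, p=148, q=27

148/27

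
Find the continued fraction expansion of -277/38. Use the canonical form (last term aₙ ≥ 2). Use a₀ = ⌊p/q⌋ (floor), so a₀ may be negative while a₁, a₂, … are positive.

-277 = -8·38 + 27
38 = 1·27 + 11
27 = 2·11 + 5
11 = 2·5 + 1
5 = 5·1 + 0  (stop)
So -277/38 = [-8; 1, 2, 2, 5].

[-8; 1, 2, 2, 5]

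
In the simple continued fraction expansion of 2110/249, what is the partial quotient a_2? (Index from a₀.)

2110 = 8·249 + 118   →  a_0 = 8
249 = 2·118 + 13   →  a_1 = 2
118 = 9·13 + 1   →  a_2 = 9

9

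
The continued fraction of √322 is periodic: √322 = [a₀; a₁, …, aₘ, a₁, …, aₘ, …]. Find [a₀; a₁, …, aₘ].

a₀ = ⌊√322⌋ = 17.
With m₀=0, d₀=1 and mₖ₊₁ = dₖaₖ − mₖ, dₖ₊₁ = (n − mₖ₊₁²)/dₖ, aₖ₊₁ = ⌊(a₀+mₖ₊₁)/dₖ₊₁⌋:
  k=1: m=17, d=33, a=1
  k=2: m=16, d=2, a=16
  k=3: m=16, d=33, a=1
  k=4: m=17, d=1, a=34
d=1 and a=2a₀=34 at k=4, so the next step gives (m, d) = (17, 33) again — its k=1 value — and the period has length 4.

[17; 1, 16, 1, 34]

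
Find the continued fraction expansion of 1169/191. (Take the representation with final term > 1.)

1169 = 6×191 + 23
191 = 8×23 + 7
23 = 3×7 + 2
7 = 3×2 + 1
2 = 2×1 + 0  (stop)
So 1169/191 = [6; 8, 3, 3, 2].

[6; 8, 3, 3, 2]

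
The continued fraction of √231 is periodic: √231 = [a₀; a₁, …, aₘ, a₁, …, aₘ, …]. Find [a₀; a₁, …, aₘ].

a₀ = ⌊√231⌋ = 15.
With m₀=0, d₀=1 and mₖ₊₁ = dₖaₖ − mₖ, dₖ₊₁ = (n − mₖ₊₁²)/dₖ, aₖ₊₁ = ⌊(a₀+mₖ₊₁)/dₖ₊₁⌋:
  k=1: m=15, d=6, a=5
  k=2: m=15, d=1, a=30
d=1 and a=2a₀=30 at k=2, so the next step gives (m, d) = (15, 6) again — its k=1 value — and the period has length 2.

[15; 5, 30]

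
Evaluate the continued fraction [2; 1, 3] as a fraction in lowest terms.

11/4

Fold from the inside: start with 3/1.
  1 + 1/3 = 4/3
  2 + 3/4 = 11/4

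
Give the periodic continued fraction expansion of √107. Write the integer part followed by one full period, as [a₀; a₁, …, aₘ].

[10; 2, 1, 9, 1, 2, 20]

a₀ = ⌊√107⌋ = 10.
With m₀=0, d₀=1 and mₖ₊₁ = dₖaₖ − mₖ, dₖ₊₁ = (n − mₖ₊₁²)/dₖ, aₖ₊₁ = ⌊(a₀+mₖ₊₁)/dₖ₊₁⌋:
  k=1: m=10, d=7, a=2
  k=2: m=4, d=13, a=1
  k=3: m=9, d=2, a=9
  k=4: m=9, d=13, a=1
  k=5: m=4, d=7, a=2
  k=6: m=10, d=1, a=20
d=1 and a=2a₀=20 at k=6, so the next step gives (m, d) = (10, 7) again — its k=1 value — and the period has length 6.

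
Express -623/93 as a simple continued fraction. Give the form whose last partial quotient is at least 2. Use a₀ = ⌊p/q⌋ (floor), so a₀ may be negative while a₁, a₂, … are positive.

-623 = -7*93 + 28
93 = 3*28 + 9
28 = 3*9 + 1
9 = 9*1 + 0  (stop)
So -623/93 = [-7; 3, 3, 9].

[-7; 3, 3, 9]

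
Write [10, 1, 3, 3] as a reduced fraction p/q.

140/13

Fold from the inside: start with 3/1.
  3 + 1/3 = 10/3
  1 + 3/10 = 13/10
  10 + 10/13 = 140/13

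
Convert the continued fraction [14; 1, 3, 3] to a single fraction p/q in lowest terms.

Fold from the inside: start with 3/1.
  3 + 1/3 = 10/3
  1 + 3/10 = 13/10
  14 + 10/13 = 192/13

192/13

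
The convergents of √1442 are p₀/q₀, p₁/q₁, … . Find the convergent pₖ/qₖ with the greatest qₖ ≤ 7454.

√1442 = [37; 1, 36, 1, 74, …] (period length 4).
Convergents:
  p_0/q_0 = 37/1
  p_1/q_1 = 38/1
  p_2/q_2 = 1405/37
  p_3/q_3 = 1443/38
  p_4/q_4 = 108187/2849
  p_5/q_5 = 109630/2887
  p_6/q_6 = 4054867/106781
q_5 = 2887 ≤ 7454 < 106781 = q_6, so the answer is 109630/2887.

109630/2887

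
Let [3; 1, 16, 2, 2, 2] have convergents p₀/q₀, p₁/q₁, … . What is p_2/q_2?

67/17

Using pₖ = aₖpₖ₋₁ + pₖ₋₂, qₖ = aₖqₖ₋₁ + qₖ₋₂ (with p₋₁=1, p₋₂=0, q₋₁=0, q₋₂=1):
  k=0: a=3, p=3, q=1
  k=1: a=1, p=4, q=1
  k=2: a=16, p=67, q=17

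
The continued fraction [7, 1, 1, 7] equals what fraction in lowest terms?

113/15

Fold from the inside: start with 7/1.
  1 + 1/7 = 8/7
  1 + 7/8 = 15/8
  7 + 8/15 = 113/15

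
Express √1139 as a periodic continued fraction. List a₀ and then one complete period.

[33; 1, 2, 1, 66]

a₀ = ⌊√1139⌋ = 33.
With m₀=0, d₀=1 and mₖ₊₁ = dₖaₖ − mₖ, dₖ₊₁ = (n − mₖ₊₁²)/dₖ, aₖ₊₁ = ⌊(a₀+mₖ₊₁)/dₖ₊₁⌋:
  k=1: m=33, d=50, a=1
  k=2: m=17, d=17, a=2
  k=3: m=17, d=50, a=1
  k=4: m=33, d=1, a=66
d=1 and a=2a₀=66 at k=4, so the next step gives (m, d) = (33, 50) again — its k=1 value — and the period has length 4.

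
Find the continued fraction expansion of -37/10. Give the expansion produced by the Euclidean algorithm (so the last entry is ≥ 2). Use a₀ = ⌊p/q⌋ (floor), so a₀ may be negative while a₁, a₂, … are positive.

-37 = -4·10 + 3
10 = 3·3 + 1
3 = 3·1 + 0  (stop)
So -37/10 = [-4; 3, 3].

[-4; 3, 3]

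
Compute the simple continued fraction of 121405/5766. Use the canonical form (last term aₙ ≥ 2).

121405 = 21×5766 + 319
5766 = 18×319 + 24
319 = 13×24 + 7
24 = 3×7 + 3
7 = 2×3 + 1
3 = 3×1 + 0  (stop)
So 121405/5766 = [21; 18, 13, 3, 2, 3].

[21; 18, 13, 3, 2, 3]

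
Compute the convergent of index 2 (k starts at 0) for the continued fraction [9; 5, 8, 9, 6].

377/41

Using pₖ = aₖpₖ₋₁ + pₖ₋₂, qₖ = aₖqₖ₋₁ + qₖ₋₂ (with p₋₁=1, p₋₂=0, q₋₁=0, q₋₂=1):
  k=0: a=9, p=9, q=1
  k=1: a=5, p=46, q=5
  k=2: a=8, p=377, q=41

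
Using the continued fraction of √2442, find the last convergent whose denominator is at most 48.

√2442 = [49; 2, 2, 2, 98, …] (period length 4).
Convergents:
  p_0/q_0 = 49/1
  p_1/q_1 = 99/2
  p_2/q_2 = 247/5
  p_3/q_3 = 593/12
  p_4/q_4 = 58361/1181
q_3 = 12 ≤ 48 < 1181 = q_4, so the answer is 593/12.

593/12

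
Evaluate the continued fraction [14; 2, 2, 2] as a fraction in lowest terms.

173/12

Fold from the inside: start with 2/1.
  2 + 1/2 = 5/2
  2 + 2/5 = 12/5
  14 + 5/12 = 173/12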